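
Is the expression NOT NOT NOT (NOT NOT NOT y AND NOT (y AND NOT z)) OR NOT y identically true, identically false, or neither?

identically true

NOT NOT NOT (NOT NOT NOT y AND NOT (y AND NOT z)) OR NOT y
= NOT NOT NOT (NOT y AND NOT (y AND NOT z)) OR NOT y   [double negation]
= NOT NOT (y OR y AND NOT z) OR NOT y   [De Morgan]
= NOT NOT y OR NOT y   [absorption]
= y OR NOT y   [double negation]
= TRUE   [complement]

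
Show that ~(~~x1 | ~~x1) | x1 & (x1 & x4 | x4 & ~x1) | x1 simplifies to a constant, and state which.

~(~~x1 | ~~x1) | x1 & (x1 & x4 | x4 & ~x1) | x1
= ~~~x1 | x1 & (x1 & x4 | x4 & ~x1) | x1
= ~~~x1 | x1 & x4 | x1
= ~~~x1 | x1
= ~x1 | x1
= 1

1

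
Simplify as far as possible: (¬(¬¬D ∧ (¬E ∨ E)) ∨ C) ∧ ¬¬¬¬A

(¬D ∨ C) ∧ A

(¬(¬¬D ∧ (¬E ∨ E)) ∨ C) ∧ ¬¬¬¬A
= (¬(D ∧ (¬E ∨ E)) ∨ C) ∧ ¬¬¬¬A   [double negation]
= (¬(D ∧ (¬E ∨ E)) ∨ C) ∧ ¬¬A   [double negation]
= (¬(D ∧ (¬E ∨ E)) ∨ C) ∧ A   [double negation]
= (¬D ∨ C) ∧ A   [complement / identity]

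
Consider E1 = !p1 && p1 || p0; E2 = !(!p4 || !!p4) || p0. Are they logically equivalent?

E1: !p1 && p1 || p0
    = p0   [complement / identity]
E2: !(!p4 || !!p4) || p0
    = p4 && !p4 || p0   [De Morgan]
    = p0   [complement / identity]
Both reduce to p0, so they are equivalent.

Yes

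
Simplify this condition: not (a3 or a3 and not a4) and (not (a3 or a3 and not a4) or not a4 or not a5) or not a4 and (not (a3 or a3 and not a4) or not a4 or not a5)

not (a3 or a3 and not a4) and (not (a3 or a3 and not a4) or not a4 or not a5) or not a4 and (not (a3 or a3 and not a4) or not a4 or not a5)
= (not (a3 or a3 and not a4) or not a4) and (not (a3 or a3 and not a4) or not a4 or not a5)   — distribution
= not (a3 or a3 and not a4) or not a4   — absorption
= not a3 or not a4   — absorption

not a3 or not a4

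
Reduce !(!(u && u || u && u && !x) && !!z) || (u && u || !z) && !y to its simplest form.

u || !z

!(!(u && u || u && u && !x) && !!z) || (u && u || !z) && !y
= u && u || u && u && !x || !z || (u && u || !z) && !y
= u && u || !z || (u && u || !z) && !y
= u && u || !z
= u || !z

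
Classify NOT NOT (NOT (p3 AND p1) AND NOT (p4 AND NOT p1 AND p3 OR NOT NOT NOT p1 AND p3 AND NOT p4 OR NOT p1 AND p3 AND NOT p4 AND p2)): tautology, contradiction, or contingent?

contingent

NOT NOT (NOT (p3 AND p1) AND NOT (p4 AND NOT p1 AND p3 OR NOT NOT NOT p1 AND p3 AND NOT p4 OR NOT p1 AND p3 AND NOT p4 AND p2))
= NOT NOT (NOT (p3 AND p1) AND NOT (p4 AND NOT p1 AND p3 OR NOT p1 AND p3 AND NOT p4 OR NOT p1 AND p3 AND NOT p4 AND p2))   [double negation]
= NOT NOT (NOT (p3 AND p1) AND NOT (p4 AND NOT p1 AND p3 OR NOT p1 AND p3 AND NOT p4))   [absorption]
= NOT (p3 AND p1 OR p4 AND NOT p1 AND p3 OR NOT p1 AND p3 AND NOT p4)   [De Morgan]
= NOT (p3 AND p1 OR NOT p1 AND p3)   [distribution]
= NOT p3   [distribution]
This depends on p3, so it is not a constant.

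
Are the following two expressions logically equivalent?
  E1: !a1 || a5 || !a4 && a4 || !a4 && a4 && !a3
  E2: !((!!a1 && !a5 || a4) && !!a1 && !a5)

E1: !a1 || a5 || !a4 && a4 || !a4 && a4 && !a3
    = !a1 || a5 || !a4 && a4   (absorption)
    = !a1 || a5   (complement / identity)
E2: !((!!a1 && !a5 || a4) && !!a1 && !a5)
    = !(!!a1 && !a5)   (absorption)
    = !a1 || a5   (De Morgan)
Both reduce to !a1 || a5, so they are equivalent.

Yes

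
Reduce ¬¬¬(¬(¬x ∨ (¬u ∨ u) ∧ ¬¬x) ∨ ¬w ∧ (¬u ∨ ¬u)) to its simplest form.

w ∨ u

¬¬¬(¬(¬x ∨ (¬u ∨ u) ∧ ¬¬x) ∨ ¬w ∧ (¬u ∨ ¬u))
= ¬¬¬(¬(¬x ∨ ¬¬x) ∨ ¬w ∧ (¬u ∨ ¬u))   (complement / identity)
= ¬¬¬(¬(¬x ∨ ¬¬x) ∨ ¬w ∧ ¬u)   (idempotence)
= ¬¬¬(x ∧ ¬x ∨ ¬w ∧ ¬u)   (De Morgan)
= ¬¬¬(¬w ∧ ¬u)   (complement / identity)
= ¬(¬w ∧ ¬u)   (double negation)
= w ∨ u   (De Morgan)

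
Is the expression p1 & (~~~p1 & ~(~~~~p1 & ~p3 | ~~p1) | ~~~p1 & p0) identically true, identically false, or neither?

identically false

p1 & (~~~p1 & ~(~~~~p1 & ~p3 | ~~p1) | ~~~p1 & p0)
= p1 & (~~~p1 & ~(~~p1 & ~p3 | ~~p1) | ~~~p1 & p0)   (double negation)
= p1 & (~~~p1 & ~~~p1 | ~~~p1 & p0)   (absorption)
= p1 & (~~~p1 | p0) & ~~~p1   (distribution)
= p1 & ~~~p1   (absorption)
= p1 & ~p1   (double negation)
= 0   (complement)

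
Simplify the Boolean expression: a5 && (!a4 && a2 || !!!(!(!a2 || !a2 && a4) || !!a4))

a5 && !a4

a5 && (!a4 && a2 || !!!(!(!a2 || !a2 && a4) || !!a4))
= a5 && (!a4 && a2 || !!!(!!a2 || !!a4))   [absorption]
= a5 && (!a4 && a2 || !!(!a2 && !a4))   [De Morgan]
= a5 && (!a4 && a2 || !a2 && !a4)   [double negation]
= a5 && !a4   [distribution]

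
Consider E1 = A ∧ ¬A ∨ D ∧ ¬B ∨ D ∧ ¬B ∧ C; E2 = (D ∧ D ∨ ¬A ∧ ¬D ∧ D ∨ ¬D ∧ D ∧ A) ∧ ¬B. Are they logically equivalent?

E1: A ∧ ¬A ∨ D ∧ ¬B ∨ D ∧ ¬B ∧ C
    = D ∧ ¬B ∨ D ∧ ¬B ∧ C   (complement / identity)
    = D ∧ ¬B   (absorption)
E2: (D ∧ D ∨ ¬A ∧ ¬D ∧ D ∨ ¬D ∧ D ∧ A) ∧ ¬B
    = (D ∧ D ∨ ¬D ∧ D) ∧ ¬B   (distribution)
    = D ∧ ¬B   (distribution)
Both reduce to D ∧ ¬B, so they are equivalent.

Yes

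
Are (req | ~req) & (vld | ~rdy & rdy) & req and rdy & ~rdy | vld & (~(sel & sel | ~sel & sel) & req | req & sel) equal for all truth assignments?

Yes

E1: (req | ~req) & (vld | ~rdy & rdy) & req
    = (vld | ~rdy & rdy) & req   — complement / identity
    = vld & req   — complement / identity
E2: rdy & ~rdy | vld & (~(sel & sel | ~sel & sel) & req | req & sel)
    = rdy & ~rdy | vld & (~sel & req | req & sel)   — distribution
    = vld & (~sel & req | req & sel)   — complement / identity
    = vld & req   — distribution
Both reduce to vld & req, so they are equivalent.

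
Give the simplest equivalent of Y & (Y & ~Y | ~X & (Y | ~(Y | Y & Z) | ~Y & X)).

Y & ~X

Y & (Y & ~Y | ~X & (Y | ~(Y | Y & Z) | ~Y & X))
= Y & (Y & ~Y | ~X & (Y | ~Y | ~Y & X))   — absorption
= Y & ~X & (Y | ~Y | ~Y & X)   — complement / identity
= Y & ~X & (Y | ~Y)   — absorption
= Y & ~X   — complement / identity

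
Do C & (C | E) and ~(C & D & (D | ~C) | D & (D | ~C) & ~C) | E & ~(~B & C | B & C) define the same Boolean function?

No

E1: C & (C | E)
    = C
E2: ~(C & D & (D | ~C) | D & (D | ~C) & ~C) | E & ~(~B & C | B & C)
    = ~(C & D & (D | ~C) | D & (D | ~C) & ~C) | E & ~C
    = ~(D & (D | ~C)) | E & ~C
    = ~D | E & ~C
These differ: at B=0, C=0, D=0, E=0, E1 = 0 but E2 = 1.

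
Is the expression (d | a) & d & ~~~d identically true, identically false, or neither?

(d | a) & d & ~~~d
= d & ~~~d   [absorption]
= d & ~d   [double negation]
= 0   [complement]

identically false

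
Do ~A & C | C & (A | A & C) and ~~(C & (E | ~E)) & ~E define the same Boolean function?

No

E1: ~A & C | C & (A | A & C)
    = ~A & C | C & A   [absorption]
    = C   [distribution]
E2: ~~(C & (E | ~E)) & ~E
    = ~~C & ~E   [complement / identity]
    = C & ~E   [double negation]
These differ: at A=0, C=1, E=1, E1 = 1 but E2 = 0.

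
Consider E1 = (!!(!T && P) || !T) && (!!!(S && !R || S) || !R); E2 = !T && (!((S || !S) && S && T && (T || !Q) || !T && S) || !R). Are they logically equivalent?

Yes

E1: (!!(!T && P) || !T) && (!!!(S && !R || S) || !R)
    = (!T && P || !T) && (!!!(S && !R || S) || !R)   — double negation
    = !T && (!!!(S && !R || S) || !R)   — absorption
    = !T && (!!!S || !R)   — absorption
    = !T && (!S || !R)   — double negation
E2: !T && (!((S || !S) && S && T && (T || !Q) || !T && S) || !R)
    = !T && (!((S || !S) && S && T || !T && S) || !R)   — absorption
    = !T && (!(S && T || !T && S) || !R)   — complement / identity
    = !T && (!S || !R)   — distribution
Both reduce to !T && (!S || !R), so they are equivalent.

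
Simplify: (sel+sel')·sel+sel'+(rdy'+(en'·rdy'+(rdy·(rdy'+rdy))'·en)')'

1

(sel+sel')·sel+sel'+(rdy'+(en'·rdy'+(rdy·(rdy'+rdy))'·en)')'
= (sel+sel')·sel+sel'+(rdy'+(en'·rdy'+rdy'·en)')'   (complement / identity)
= sel+sel'+(rdy'+(en'·rdy'+rdy'·en)')'   (complement / identity)
= sel+sel'+rdy·(en'·rdy'+rdy'·en)   (De Morgan)
= sel+sel'+rdy·rdy'   (distribution)
= sel+sel'   (complement / identity)
= 1   (complement)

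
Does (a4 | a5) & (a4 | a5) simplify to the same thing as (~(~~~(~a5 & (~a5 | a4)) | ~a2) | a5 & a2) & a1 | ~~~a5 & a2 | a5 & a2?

E1: (a4 | a5) & (a4 | a5)
    = a4 | a5   — idempotence
E2: (~(~~~(~a5 & (~a5 | a4)) | ~a2) | a5 & a2) & a1 | ~~~a5 & a2 | a5 & a2
    = (~~(~a5 & (~a5 | a4)) & a2 | a5 & a2) & a1 | ~~~a5 & a2 | a5 & a2   — De Morgan
    = (~~~a5 & a2 | a5 & a2) & a1 | ~~~a5 & a2 | a5 & a2   — absorption
    = ~~~a5 & a2 | a5 & a2   — absorption
    = ~a5 & a2 | a5 & a2   — double negation
    = a2   — distribution
These differ: at a1=0, a2=0, a4=1, a5=0, E1 = 1 but E2 = 0.

No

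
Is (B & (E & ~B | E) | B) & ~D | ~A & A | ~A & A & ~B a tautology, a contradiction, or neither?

(B & (E & ~B | E) | B) & ~D | ~A & A | ~A & A & ~B
= (B & E | B) & ~D | ~A & A | ~A & A & ~B   [absorption]
= B & ~D | ~A & A | ~A & A & ~B   [absorption]
= B & ~D | ~A & A   [absorption]
= B & ~D   [complement / identity]
This depends on B, D, so it is not a constant.

neither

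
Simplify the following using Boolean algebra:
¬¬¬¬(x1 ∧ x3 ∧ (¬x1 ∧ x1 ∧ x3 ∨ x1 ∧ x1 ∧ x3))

¬¬¬¬(x1 ∧ x3 ∧ (¬x1 ∧ x1 ∧ x3 ∨ x1 ∧ x1 ∧ x3))
= ¬¬(x1 ∧ x3 ∧ (¬x1 ∧ x1 ∧ x3 ∨ x1 ∧ x1 ∧ x3))   (double negation)
= ¬¬(x1 ∧ x3 ∧ x1 ∧ x3)   (distribution)
= ¬¬(x1 ∧ x3)   (idempotence)
= x1 ∧ x3   (double negation)

x1 ∧ x3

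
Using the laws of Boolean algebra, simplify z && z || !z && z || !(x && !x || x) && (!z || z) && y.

z || !x && y

z && z || !z && z || !(x && !x || x) && (!z || z) && y
= z || !(x && !x || x) && (!z || z) && y   — distribution
= z || !(x && !x || x) && y   — complement / identity
= z || !x && y   — complement / identity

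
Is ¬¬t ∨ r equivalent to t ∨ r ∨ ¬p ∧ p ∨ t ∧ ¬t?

E1: ¬¬t ∨ r
    = t ∨ r   — double negation
E2: t ∨ r ∨ ¬p ∧ p ∨ t ∧ ¬t
    = t ∨ r ∨ t ∧ ¬t   — complement / identity
    = t ∨ r   — complement / identity
Both reduce to t ∨ r, so they are equivalent.

Yes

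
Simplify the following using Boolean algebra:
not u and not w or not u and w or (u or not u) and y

not u and not w or not u and w or (u or not u) and y
= not u and not w or not u and w or y   — complement / identity
= not u or y   — distribution

not u or y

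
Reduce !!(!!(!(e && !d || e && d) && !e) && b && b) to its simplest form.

!e && b

!!(!!(!(e && !d || e && d) && !e) && b && b)
= !!(!!(!e && !e) && b && b)   (distribution)
= !!(!!(!e && !e) && b)   (idempotence)
= !!(!!!e && b)   (idempotence)
= !!!e && b   (double negation)
= !e && b   (double negation)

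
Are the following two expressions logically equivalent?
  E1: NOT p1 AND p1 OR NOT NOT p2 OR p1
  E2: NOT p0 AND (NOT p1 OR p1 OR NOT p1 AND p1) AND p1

No

E1: NOT p1 AND p1 OR NOT NOT p2 OR p1
    = NOT NOT p2 OR p1
    = p2 OR p1
E2: NOT p0 AND (NOT p1 OR p1 OR NOT p1 AND p1) AND p1
    = NOT p0 AND (NOT p1 OR p1) AND p1
    = NOT p0 AND p1
These differ: at p0=1, p1=0, p2=1, E1 = 1 but E2 = 0.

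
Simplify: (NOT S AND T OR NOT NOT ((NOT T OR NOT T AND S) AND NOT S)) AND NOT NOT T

(NOT S AND T OR NOT NOT ((NOT T OR NOT T AND S) AND NOT S)) AND NOT NOT T
= (NOT S AND T OR NOT NOT (NOT T AND NOT S)) AND NOT NOT T   — absorption
= (NOT S AND T OR NOT NOT (NOT T AND NOT S)) AND T   — double negation
= (NOT S AND T OR NOT T AND NOT S) AND T   — double negation
= NOT S AND T   — distribution

NOT S AND T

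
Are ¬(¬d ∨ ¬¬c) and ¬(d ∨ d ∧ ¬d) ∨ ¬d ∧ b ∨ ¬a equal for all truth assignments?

E1: ¬(¬d ∨ ¬¬c)
    = d ∧ ¬c   — De Morgan
E2: ¬(d ∨ d ∧ ¬d) ∨ ¬d ∧ b ∨ ¬a
    = ¬d ∨ ¬d ∧ b ∨ ¬a   — complement / identity
    = ¬d ∨ ¬a   — absorption
These differ: at a=0, b=1, c=0, d=0, E1 = 0 but E2 = 1.

No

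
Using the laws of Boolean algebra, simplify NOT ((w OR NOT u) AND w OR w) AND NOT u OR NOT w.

NOT ((w OR NOT u) AND w OR w) AND NOT u OR NOT w
= NOT (w OR w) AND NOT u OR NOT w   — absorption
= NOT w AND NOT u OR NOT w   — idempotence
= NOT w   — absorption

NOT w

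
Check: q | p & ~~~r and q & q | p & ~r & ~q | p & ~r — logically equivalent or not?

E1: q | p & ~~~r
    = q | p & ~r   [double negation]
E2: q & q | p & ~r & ~q | p & ~r
    = q & q | p & ~r   [absorption]
    = q | p & ~r   [idempotence]
Both reduce to q | p & ~r, so they are equivalent.

Yes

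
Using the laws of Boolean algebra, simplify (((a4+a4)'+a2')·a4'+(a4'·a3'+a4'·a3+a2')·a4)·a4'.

a4'

(((a4+a4)'+a2')·a4'+(a4'·a3'+a4'·a3+a2')·a4)·a4'
= ((a4'+a2')·a4'+(a4'·a3'+a4'·a3+a2')·a4)·a4'   [idempotence]
= ((a4'+a2')·a4'+(a4'+a2')·a4)·a4'   [distribution]
= (a4'+a2')·a4'   [distribution]
= a4'   [absorption]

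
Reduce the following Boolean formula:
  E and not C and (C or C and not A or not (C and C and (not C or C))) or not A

E and not C and (C or C and not A or not (C and C and (not C or C))) or not A
= E and not C and (C or C and not A or not (C and C)) or not A   — complement / identity
= E and not C and (C or not (C and C)) or not A   — absorption
= E and not C and (C or not C) or not A   — idempotence
= E and not C or not A   — complement / identity

E and not C or not A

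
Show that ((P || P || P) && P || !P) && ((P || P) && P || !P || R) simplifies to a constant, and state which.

true

((P || P || P) && P || !P) && ((P || P) && P || !P || R)
= ((P || P) && P || !P) && ((P || P) && P || !P || R)
= (P || P) && P || !P
= P && P || !P
= P || !P
= true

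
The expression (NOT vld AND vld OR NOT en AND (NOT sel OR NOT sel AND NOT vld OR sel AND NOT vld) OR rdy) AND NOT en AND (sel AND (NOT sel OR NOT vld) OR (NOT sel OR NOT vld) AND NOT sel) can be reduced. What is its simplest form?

NOT en AND (NOT sel OR NOT vld)

(NOT vld AND vld OR NOT en AND (NOT sel OR NOT sel AND NOT vld OR sel AND NOT vld) OR rdy) AND NOT en AND (sel AND (NOT sel OR NOT vld) OR (NOT sel OR NOT vld) AND NOT sel)
= (NOT vld AND vld OR NOT en AND (NOT sel OR NOT sel AND NOT vld OR sel AND NOT vld) OR rdy) AND NOT en AND (NOT sel OR NOT vld)   [distribution]
= (NOT vld AND vld OR NOT en AND (NOT sel OR NOT vld) OR rdy) AND NOT en AND (NOT sel OR NOT vld)   [distribution]
= (NOT en AND (NOT sel OR NOT vld) OR rdy) AND NOT en AND (NOT sel OR NOT vld)   [complement / identity]
= NOT en AND (NOT sel OR NOT vld)   [absorption]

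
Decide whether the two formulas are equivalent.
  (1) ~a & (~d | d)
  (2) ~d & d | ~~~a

E1: ~a & (~d | d)
    = ~a   — complement / identity
E2: ~d & d | ~~~a
    = ~d & d | ~a   — double negation
    = ~a   — complement / identity
Both reduce to ~a, so they are equivalent.

Yes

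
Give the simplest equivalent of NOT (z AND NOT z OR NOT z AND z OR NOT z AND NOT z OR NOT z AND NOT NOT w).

z

NOT (z AND NOT z OR NOT z AND z OR NOT z AND NOT z OR NOT z AND NOT NOT w)
= NOT (z AND NOT z OR NOT z OR NOT z AND NOT NOT w)   [distribution]
= NOT (NOT z OR NOT z AND NOT NOT w)   [complement / identity]
= NOT (NOT z OR NOT z AND w)   [double negation]
= NOT NOT z   [absorption]
= z   [double negation]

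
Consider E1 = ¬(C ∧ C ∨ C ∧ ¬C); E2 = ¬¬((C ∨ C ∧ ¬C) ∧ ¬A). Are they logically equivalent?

E1: ¬(C ∧ C ∨ C ∧ ¬C)
    = ¬C
E2: ¬¬((C ∨ C ∧ ¬C) ∧ ¬A)
    = (C ∨ C ∧ ¬C) ∧ ¬A
    = C ∧ ¬A
These differ: at A=0, C=0, E1 = 1 but E2 = 0.

No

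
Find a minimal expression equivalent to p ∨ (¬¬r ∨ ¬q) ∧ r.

p ∨ r

p ∨ (¬¬r ∨ ¬q) ∧ r
= p ∨ (r ∨ ¬q) ∧ r   [double negation]
= p ∨ r   [absorption]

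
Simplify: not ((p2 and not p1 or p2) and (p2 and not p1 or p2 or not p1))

not ((p2 and not p1 or p2) and (p2 and not p1 or p2 or not p1))
= not (p2 and not p1 or p2)   [absorption]
= not p2   [absorption]

not p2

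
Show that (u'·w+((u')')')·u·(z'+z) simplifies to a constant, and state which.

(u'·w+((u')')')·u·(z'+z)
= (u'·w+((u')')')·u
= (u'·w+u')·u
= u'·u
= 0

0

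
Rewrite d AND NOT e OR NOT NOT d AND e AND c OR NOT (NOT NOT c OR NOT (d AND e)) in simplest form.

d AND NOT e OR NOT NOT d AND e AND c OR NOT (NOT NOT c OR NOT (d AND e))
= d AND NOT e OR NOT NOT d AND e AND c OR NOT c AND d AND e
= d AND NOT e OR d AND e AND c OR NOT c AND d AND e
= d AND NOT e OR d AND e
= d

d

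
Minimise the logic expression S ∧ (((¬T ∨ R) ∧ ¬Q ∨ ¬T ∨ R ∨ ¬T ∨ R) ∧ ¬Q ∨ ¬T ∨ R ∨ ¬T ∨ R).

S ∧ (((¬T ∨ R) ∧ ¬Q ∨ ¬T ∨ R ∨ ¬T ∨ R) ∧ ¬Q ∨ ¬T ∨ R ∨ ¬T ∨ R)
= S ∧ ((¬T ∨ R ∨ ¬T ∨ R) ∧ ¬Q ∨ ¬T ∨ R ∨ ¬T ∨ R)   — absorption
= S ∧ (¬T ∨ R ∨ ¬T ∨ R)   — absorption
= S ∧ (¬T ∨ R)   — idempotence

S ∧ (¬T ∨ R)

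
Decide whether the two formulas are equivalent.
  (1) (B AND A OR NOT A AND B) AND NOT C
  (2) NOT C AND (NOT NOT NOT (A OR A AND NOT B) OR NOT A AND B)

No

E1: (B AND A OR NOT A AND B) AND NOT C
    = B AND NOT C
E2: NOT C AND (NOT NOT NOT (A OR A AND NOT B) OR NOT A AND B)
    = NOT C AND (NOT NOT NOT A OR NOT A AND B)
    = NOT C AND (NOT A OR NOT A AND B)
    = NOT C AND NOT A
These differ: at A=0, B=0, C=0, E1 = 0 but E2 = 1.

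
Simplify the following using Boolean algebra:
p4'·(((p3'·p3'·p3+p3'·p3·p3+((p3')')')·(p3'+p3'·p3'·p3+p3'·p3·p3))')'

p4'·p3'

p4'·(((p3'·p3'·p3+p3'·p3·p3+((p3')')')·(p3'+p3'·p3'·p3+p3'·p3·p3))')'
= p4'·((p3'·p3'·p3+p3'·p3·p3+((p3')')'·p3')')'
= p4'·((p3'·p3+((p3')')'·p3')')'
= p4'·((p3'·p3+p3'·p3')')'
= p4'·(p3'·p3+p3'·p3')
= p4'·p3'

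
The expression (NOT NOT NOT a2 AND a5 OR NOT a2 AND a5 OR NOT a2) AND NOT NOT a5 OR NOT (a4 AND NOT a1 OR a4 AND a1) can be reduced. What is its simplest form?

(NOT NOT NOT a2 AND a5 OR NOT a2 AND a5 OR NOT a2) AND NOT NOT a5 OR NOT (a4 AND NOT a1 OR a4 AND a1)
= (NOT NOT NOT a2 AND a5 OR NOT a2 AND a5 OR NOT a2) AND a5 OR NOT (a4 AND NOT a1 OR a4 AND a1)   [double negation]
= (NOT NOT NOT a2 AND a5 OR NOT a2 AND a5 OR NOT a2) AND a5 OR NOT a4   [distribution]
= (NOT a2 AND a5 OR NOT a2 AND a5 OR NOT a2) AND a5 OR NOT a4   [double negation]
= (NOT a2 AND a5 OR NOT a2) AND a5 OR NOT a4   [idempotence]
= NOT a2 AND a5 OR NOT a4   [absorption]

NOT a2 AND a5 OR NOT a4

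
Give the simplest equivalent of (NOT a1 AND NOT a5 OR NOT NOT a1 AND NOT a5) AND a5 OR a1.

(NOT a1 AND NOT a5 OR NOT NOT a1 AND NOT a5) AND a5 OR a1
= (NOT a1 AND NOT a5 OR a1 AND NOT a5) AND a5 OR a1
= NOT a5 AND a5 OR a1
= a1

a1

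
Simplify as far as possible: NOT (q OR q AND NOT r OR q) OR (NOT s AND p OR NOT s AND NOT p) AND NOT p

NOT (q OR q AND NOT r OR q) OR (NOT s AND p OR NOT s AND NOT p) AND NOT p
= NOT (q OR q AND NOT r OR q) OR NOT s AND NOT p   (distribution)
= NOT (q OR q) OR NOT s AND NOT p   (absorption)
= NOT q OR NOT s AND NOT p   (idempotence)

NOT q OR NOT s AND NOT p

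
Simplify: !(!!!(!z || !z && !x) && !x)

!z || x

!(!!!(!z || !z && !x) && !x)
= !!(!z || !z && !x) || x   — De Morgan
= !!!z || x   — absorption
= !z || x   — double negation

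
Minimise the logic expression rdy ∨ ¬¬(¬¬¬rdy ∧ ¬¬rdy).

rdy ∨ ¬¬(¬¬¬rdy ∧ ¬¬rdy)
= rdy ∨ ¬(¬¬rdy ∨ ¬rdy)   (De Morgan)
= rdy ∨ ¬rdy ∧ rdy   (De Morgan)
= rdy   (complement / identity)

rdy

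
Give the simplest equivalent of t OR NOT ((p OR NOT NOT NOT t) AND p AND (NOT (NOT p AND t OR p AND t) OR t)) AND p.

t

t OR NOT ((p OR NOT NOT NOT t) AND p AND (NOT (NOT p AND t OR p AND t) OR t)) AND p
= t OR NOT ((p OR NOT NOT NOT t) AND p AND (NOT t OR t)) AND p   [distribution]
= t OR NOT ((p OR NOT t) AND p AND (NOT t OR t)) AND p   [double negation]
= t OR NOT ((p OR NOT t) AND p) AND p   [complement / identity]
= t OR NOT p AND p   [absorption]
= t   [complement / identity]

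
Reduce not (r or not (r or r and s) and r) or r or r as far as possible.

not (r or not (r or r and s) and r) or r or r
= not (r or not r and r) or r or r
= not (r or not r and r) or r
= not r or r
= True

True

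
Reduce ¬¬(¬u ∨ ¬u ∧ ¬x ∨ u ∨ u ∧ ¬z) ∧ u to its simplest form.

u

¬¬(¬u ∨ ¬u ∧ ¬x ∨ u ∨ u ∧ ¬z) ∧ u
= ¬¬(¬u ∨ ¬u ∧ ¬x ∨ u) ∧ u   — absorption
= ¬¬(¬u ∨ u) ∧ u   — absorption
= (¬u ∨ u) ∧ u   — double negation
= u   — complement / identity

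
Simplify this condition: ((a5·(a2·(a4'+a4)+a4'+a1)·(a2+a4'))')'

((a5·(a2·(a4'+a4)+a4'+a1)·(a2+a4'))')'
= ((a5·(a2+a4'+a1)·(a2+a4'))')'
= ((a5·(a2+a4'))')'
= a5·(a2+a4')

a5·(a2+a4')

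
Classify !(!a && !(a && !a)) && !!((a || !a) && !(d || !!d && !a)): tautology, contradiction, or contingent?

!(!a && !(a && !a)) && !!((a || !a) && !(d || !!d && !a))
= !(!a && !(a && !a)) && !!!(d || !!d && !a)
= !(!a && !(a && !a)) && !!!(d || d && !a)
= !(!a && !(a && !a)) && !!!d
= (a || a && !a) && !!!d
= a && !!!d
= a && !d
This depends on a, d, so it is not a constant.

contingent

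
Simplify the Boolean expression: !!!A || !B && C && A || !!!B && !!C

!A || !B && C

!!!A || !B && C && A || !!!B && !!C
= !A || !B && C && A || !!!B && !!C
= !A || !B && C && A || !B && !!C
= !A || !B && C && A || !B && C
= !A || !B && C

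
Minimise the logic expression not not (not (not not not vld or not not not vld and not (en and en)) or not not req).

vld or req

not not (not (not not not vld or not not not vld and not (en and en)) or not not req)
= not ((not not not vld or not not not vld and not (en and en)) and not req)
= not ((not not not vld or not not not vld and not en) and not req)
= not (not not not vld and not req)
= not not vld or req
= vld or req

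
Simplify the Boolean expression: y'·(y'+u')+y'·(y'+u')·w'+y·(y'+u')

y'·(y'+u')+y'·(y'+u')·w'+y·(y'+u')
= y'·(y'+u')+y·(y'+u')
= y'+u'

y'+u'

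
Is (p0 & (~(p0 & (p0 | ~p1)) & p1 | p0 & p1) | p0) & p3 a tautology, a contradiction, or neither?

(p0 & (~(p0 & (p0 | ~p1)) & p1 | p0 & p1) | p0) & p3
= (p0 & (~p0 & p1 | p0 & p1) | p0) & p3   (absorption)
= (p0 & p1 | p0) & p3   (distribution)
= p0 & p3   (absorption)
This depends on p0, p3, so it is not a constant.

neither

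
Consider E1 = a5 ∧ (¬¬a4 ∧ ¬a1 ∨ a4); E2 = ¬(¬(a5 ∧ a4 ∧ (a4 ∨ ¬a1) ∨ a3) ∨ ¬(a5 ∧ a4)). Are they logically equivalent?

Yes

E1: a5 ∧ (¬¬a4 ∧ ¬a1 ∨ a4)
    = a5 ∧ (a4 ∧ ¬a1 ∨ a4)
    = a5 ∧ a4
E2: ¬(¬(a5 ∧ a4 ∧ (a4 ∨ ¬a1) ∨ a3) ∨ ¬(a5 ∧ a4))
    = ¬(¬(a5 ∧ a4 ∨ a3) ∨ ¬(a5 ∧ a4))
    = (a5 ∧ a4 ∨ a3) ∧ a5 ∧ a4
    = a5 ∧ a4
Both reduce to a5 ∧ a4, so they are equivalent.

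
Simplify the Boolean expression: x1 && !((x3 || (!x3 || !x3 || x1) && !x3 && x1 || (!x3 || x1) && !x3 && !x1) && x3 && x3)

x1 && !((x3 || (!x3 || !x3 || x1) && !x3 && x1 || (!x3 || x1) && !x3 && !x1) && x3 && x3)
= x1 && !((x3 || (!x3 || x1) && !x3 && x1 || (!x3 || x1) && !x3 && !x1) && x3 && x3)   (idempotence)
= x1 && !((x3 || (!x3 || x1) && !x3) && x3 && x3)   (distribution)
= x1 && !((x3 || !x3) && x3 && x3)   (absorption)
= x1 && !(x3 && x3)   (complement / identity)
= x1 && !x3   (idempotence)

x1 && !x3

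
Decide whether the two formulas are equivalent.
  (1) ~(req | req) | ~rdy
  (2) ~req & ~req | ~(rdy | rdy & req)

Yes

E1: ~(req | req) | ~rdy
    = ~req | ~rdy
E2: ~req & ~req | ~(rdy | rdy & req)
    = ~req & ~req | ~rdy
    = ~req | ~rdy
Both reduce to ~req | ~rdy, so they are equivalent.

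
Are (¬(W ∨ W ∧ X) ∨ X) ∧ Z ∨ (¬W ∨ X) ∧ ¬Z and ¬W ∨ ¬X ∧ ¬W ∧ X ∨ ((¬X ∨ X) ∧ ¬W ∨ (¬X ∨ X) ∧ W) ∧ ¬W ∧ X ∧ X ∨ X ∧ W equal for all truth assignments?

Yes

E1: (¬(W ∨ W ∧ X) ∨ X) ∧ Z ∨ (¬W ∨ X) ∧ ¬Z
    = (¬W ∨ X) ∧ Z ∨ (¬W ∨ X) ∧ ¬Z   [absorption]
    = ¬W ∨ X   [distribution]
E2: ¬W ∨ ¬X ∧ ¬W ∧ X ∨ ((¬X ∨ X) ∧ ¬W ∨ (¬X ∨ X) ∧ W) ∧ ¬W ∧ X ∧ X ∨ X ∧ W
    = ¬W ∨ ¬X ∧ ¬W ∧ X ∨ (¬X ∨ X) ∧ ¬W ∧ X ∧ X ∨ X ∧ W   [distribution]
    = ¬W ∨ ¬X ∧ ¬W ∧ X ∨ ¬W ∧ X ∧ X ∨ X ∧ W   [complement / identity]
    = ¬W ∨ ¬W ∧ X ∨ X ∧ W   [distribution]
    = ¬W ∨ X   [distribution]
Both reduce to ¬W ∨ X, so they are equivalent.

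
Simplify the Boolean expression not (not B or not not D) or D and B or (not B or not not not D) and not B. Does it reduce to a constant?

not (not B or not not D) or D and B or (not B or not not not D) and not B
= B and not D or D and B or (not B or not not not D) and not B   [De Morgan]
= B or (not B or not not not D) and not B   [distribution]
= B or (not B or not D) and not B   [double negation]
= B or not B   [absorption]
= True   [complement]

True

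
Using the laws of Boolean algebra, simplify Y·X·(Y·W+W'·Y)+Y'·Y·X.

Y·X·(Y·W+W'·Y)+Y'·Y·X
= Y·X·Y+Y'·Y·X   (distribution)
= Y·X   (distribution)

Y·X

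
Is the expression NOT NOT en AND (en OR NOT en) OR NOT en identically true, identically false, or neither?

identically true

NOT NOT en AND (en OR NOT en) OR NOT en
= en AND (en OR NOT en) OR NOT en   — double negation
= en OR NOT en   — complement / identity
= TRUE   — complement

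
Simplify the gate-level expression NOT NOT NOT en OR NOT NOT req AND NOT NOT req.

NOT en OR req

NOT NOT NOT en OR NOT NOT req AND NOT NOT req
= NOT NOT NOT en OR NOT NOT req
= NOT NOT NOT en OR req
= NOT en OR req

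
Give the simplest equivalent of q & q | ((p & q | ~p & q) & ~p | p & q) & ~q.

q & q | ((p & q | ~p & q) & ~p | p & q) & ~q
= q & q | (q & ~p | p & q) & ~q
= q & q | q & ~q
= q

q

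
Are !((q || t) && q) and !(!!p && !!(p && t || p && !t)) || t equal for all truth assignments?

E1: !((q || t) && q)
    = !q   [absorption]
E2: !(!!p && !!(p && t || p && !t)) || t
    = !(!!p && !!p) || t   [distribution]
    = !!!p || t   [idempotence]
    = !p || t   [double negation]
These differ: at p=0, q=1, t=0, E1 = 0 but E2 = 1.

No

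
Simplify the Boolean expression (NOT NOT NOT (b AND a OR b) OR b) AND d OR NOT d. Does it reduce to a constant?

(NOT NOT NOT (b AND a OR b) OR b) AND d OR NOT d
= (NOT (b AND a OR b) OR b) AND d OR NOT d   (double negation)
= (NOT b OR b) AND d OR NOT d   (absorption)
= d OR NOT d   (complement / identity)
= TRUE   (complement)

TRUE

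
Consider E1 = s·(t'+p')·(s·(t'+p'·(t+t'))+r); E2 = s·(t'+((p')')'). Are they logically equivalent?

E1: s·(t'+p')·(s·(t'+p'·(t+t'))+r)
    = s·(t'+p')·(s·(t'+p')+r)   (complement / identity)
    = s·(t'+p')   (absorption)
E2: s·(t'+((p')')')
    = s·(t'+p')   (double negation)
Both reduce to s·(t'+p'), so they are equivalent.

Yes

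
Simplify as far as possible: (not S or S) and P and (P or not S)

(not S or S) and P and (P or not S)
= (not S or S) and P   [absorption]
= P   [complement / identity]

P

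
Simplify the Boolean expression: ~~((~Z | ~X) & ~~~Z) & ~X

~Z & ~X

~~((~Z | ~X) & ~~~Z) & ~X
= ~~((~Z | ~X) & ~Z) & ~X   (double negation)
= ~~~Z & ~X   (absorption)
= ~Z & ~X   (double negation)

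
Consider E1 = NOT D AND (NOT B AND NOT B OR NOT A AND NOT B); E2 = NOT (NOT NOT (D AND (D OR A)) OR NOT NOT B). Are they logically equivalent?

Yes

E1: NOT D AND (NOT B AND NOT B OR NOT A AND NOT B)
    = NOT D AND (NOT B OR NOT A) AND NOT B   — distribution
    = NOT D AND NOT B   — absorption
E2: NOT (NOT NOT (D AND (D OR A)) OR NOT NOT B)
    = NOT (NOT NOT D OR NOT NOT B)   — absorption
    = NOT D AND NOT B   — De Morgan
Both reduce to NOT D AND NOT B, so they are equivalent.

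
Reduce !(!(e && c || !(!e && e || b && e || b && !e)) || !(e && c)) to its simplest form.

e && c

!(!(e && c || !(!e && e || b && e || b && !e)) || !(e && c))
= !(!(e && c || !(!e && e || b)) || !(e && c))   [distribution]
= (e && c || !(!e && e || b)) && e && c   [De Morgan]
= (e && c || !b) && e && c   [complement / identity]
= e && c   [absorption]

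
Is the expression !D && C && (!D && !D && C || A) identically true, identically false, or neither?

neither

!D && C && (!D && !D && C || A)
= !D && C && (!D && C || A)   (idempotence)
= !D && C   (absorption)
This depends on C, D, so it is not a constant.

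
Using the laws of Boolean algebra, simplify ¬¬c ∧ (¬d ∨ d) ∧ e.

¬¬c ∧ (¬d ∨ d) ∧ e
= ¬¬c ∧ e   — complement / identity
= c ∧ e   — double negation

c ∧ e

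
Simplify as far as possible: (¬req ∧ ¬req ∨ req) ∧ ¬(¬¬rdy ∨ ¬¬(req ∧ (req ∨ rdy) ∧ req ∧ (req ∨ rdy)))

¬rdy ∧ ¬req

(¬req ∧ ¬req ∨ req) ∧ ¬(¬¬rdy ∨ ¬¬(req ∧ (req ∨ rdy) ∧ req ∧ (req ∨ rdy)))
= (¬req ∧ ¬req ∨ req) ∧ ¬(¬¬rdy ∨ ¬¬(req ∧ (req ∨ rdy)))
= (¬req ∧ ¬req ∨ req) ∧ ¬(¬¬rdy ∨ ¬¬req)
= (¬req ∨ req) ∧ ¬(¬¬rdy ∨ ¬¬req)
= ¬(¬¬rdy ∨ ¬¬req)
= ¬rdy ∧ ¬req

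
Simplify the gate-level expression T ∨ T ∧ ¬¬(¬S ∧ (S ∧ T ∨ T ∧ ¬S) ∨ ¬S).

T

T ∨ T ∧ ¬¬(¬S ∧ (S ∧ T ∨ T ∧ ¬S) ∨ ¬S)
= T ∨ T ∧ ¬¬(¬S ∧ T ∨ ¬S)
= T ∨ T ∧ ¬¬¬S
= T ∨ T ∧ ¬S
= T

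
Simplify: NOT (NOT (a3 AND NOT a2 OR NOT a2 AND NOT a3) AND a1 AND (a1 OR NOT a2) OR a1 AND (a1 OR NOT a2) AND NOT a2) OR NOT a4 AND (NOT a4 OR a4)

NOT (NOT (a3 AND NOT a2 OR NOT a2 AND NOT a3) AND a1 AND (a1 OR NOT a2) OR a1 AND (a1 OR NOT a2) AND NOT a2) OR NOT a4 AND (NOT a4 OR a4)
= NOT (NOT NOT a2 AND a1 AND (a1 OR NOT a2) OR a1 AND (a1 OR NOT a2) AND NOT a2) OR NOT a4 AND (NOT a4 OR a4)
= NOT (NOT NOT a2 AND a1 AND (a1 OR NOT a2) OR a1 AND (a1 OR NOT a2) AND NOT a2) OR NOT a4
= NOT (a2 AND a1 AND (a1 OR NOT a2) OR a1 AND (a1 OR NOT a2) AND NOT a2) OR NOT a4
= NOT (a1 AND (a1 OR NOT a2)) OR NOT a4
= NOT a1 OR NOT a4

NOT a1 OR NOT a4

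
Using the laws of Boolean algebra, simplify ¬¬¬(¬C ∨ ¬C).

C

¬¬¬(¬C ∨ ¬C)
= ¬¬(C ∧ C)   [De Morgan]
= ¬¬C   [idempotence]
= C   [double negation]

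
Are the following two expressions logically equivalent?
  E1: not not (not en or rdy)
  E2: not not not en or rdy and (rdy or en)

Yes

E1: not not (not en or rdy)
    = not en or rdy   (double negation)
E2: not not not en or rdy and (rdy or en)
    = not en or rdy and (rdy or en)   (double negation)
    = not en or rdy   (absorption)
Both reduce to not en or rdy, so they are equivalent.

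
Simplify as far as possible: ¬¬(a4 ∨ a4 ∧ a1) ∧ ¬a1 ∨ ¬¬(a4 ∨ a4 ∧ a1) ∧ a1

¬¬(a4 ∨ a4 ∧ a1) ∧ ¬a1 ∨ ¬¬(a4 ∨ a4 ∧ a1) ∧ a1
= ¬¬(a4 ∨ a4 ∧ a1)
= ¬¬a4
= a4

a4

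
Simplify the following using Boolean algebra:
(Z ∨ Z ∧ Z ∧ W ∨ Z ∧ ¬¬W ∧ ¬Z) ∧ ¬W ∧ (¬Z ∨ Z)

(Z ∨ Z ∧ Z ∧ W ∨ Z ∧ ¬¬W ∧ ¬Z) ∧ ¬W ∧ (¬Z ∨ Z)
= (Z ∨ Z ∧ Z ∧ W ∨ Z ∧ W ∧ ¬Z) ∧ ¬W ∧ (¬Z ∨ Z)
= (Z ∨ Z ∧ W) ∧ ¬W ∧ (¬Z ∨ Z)
= (Z ∨ Z ∧ W) ∧ ¬W
= Z ∧ ¬W

Z ∧ ¬W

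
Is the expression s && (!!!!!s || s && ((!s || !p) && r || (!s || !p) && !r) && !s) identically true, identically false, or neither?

identically false

s && (!!!!!s || s && ((!s || !p) && r || (!s || !p) && !r) && !s)
= s && (!!!!!s || s && (!s || !p) && !s)   (distribution)
= s && (!!!!!s || s && !s)   (absorption)
= s && !!!!!s   (complement / identity)
= s && !!!s   (double negation)
= s && !s   (double negation)
= false   (complement)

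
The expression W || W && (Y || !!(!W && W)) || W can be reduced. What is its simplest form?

W

W || W && (Y || !!(!W && W)) || W
= W || W && (Y || !W && W) || W   — double negation
= W || W && Y || W   — complement / identity
= W || W   — absorption
= W   — idempotence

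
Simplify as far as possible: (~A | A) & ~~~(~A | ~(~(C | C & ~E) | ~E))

(~A | A) & ~~~(~A | ~(~(C | C & ~E) | ~E))
= ~~~(~A | ~(~(C | C & ~E) | ~E))   — complement / identity
= ~(~A | ~(~(C | C & ~E) | ~E))   — double negation
= A & (~(C | C & ~E) | ~E)   — De Morgan
= A & (~C | ~E)   — absorption

A & (~C | ~E)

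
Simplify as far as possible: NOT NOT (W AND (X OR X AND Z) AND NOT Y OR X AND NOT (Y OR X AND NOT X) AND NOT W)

NOT NOT (W AND (X OR X AND Z) AND NOT Y OR X AND NOT (Y OR X AND NOT X) AND NOT W)
= NOT NOT (W AND X AND NOT Y OR X AND NOT (Y OR X AND NOT X) AND NOT W)   — absorption
= W AND X AND NOT Y OR X AND NOT (Y OR X AND NOT X) AND NOT W   — double negation
= W AND X AND NOT Y OR X AND NOT Y AND NOT W   — complement / identity
= X AND NOT Y   — distribution

X AND NOT Y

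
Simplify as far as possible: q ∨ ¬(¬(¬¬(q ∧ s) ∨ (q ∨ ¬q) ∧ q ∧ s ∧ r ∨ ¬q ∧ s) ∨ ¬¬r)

q ∨ s ∧ ¬r

q ∨ ¬(¬(¬¬(q ∧ s) ∨ (q ∨ ¬q) ∧ q ∧ s ∧ r ∨ ¬q ∧ s) ∨ ¬¬r)
= q ∨ ¬(¬(¬¬(q ∧ s) ∨ q ∧ s ∧ r ∨ ¬q ∧ s) ∨ ¬¬r)
= q ∨ ¬(¬(q ∧ s ∨ q ∧ s ∧ r ∨ ¬q ∧ s) ∨ ¬¬r)
= q ∨ ¬(¬(q ∧ s ∨ ¬q ∧ s) ∨ ¬¬r)
= q ∨ (q ∧ s ∨ ¬q ∧ s) ∧ ¬r
= q ∨ s ∧ ¬r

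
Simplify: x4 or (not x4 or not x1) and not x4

True

x4 or (not x4 or not x1) and not x4
= x4 or not x4   [absorption]
= True   [complement]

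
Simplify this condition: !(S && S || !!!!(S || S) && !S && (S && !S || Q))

!(S && S || !!!!(S || S) && !S && (S && !S || Q))
= !(S && S || !!!!S && !S && (S && !S || Q))   [idempotence]
= !(S && S || !!S && !S && (S && !S || Q))   [double negation]
= !(S && S || S && !S && (S && !S || Q))   [double negation]
= !(S && S || S && !S)   [absorption]
= !S   [distribution]

!S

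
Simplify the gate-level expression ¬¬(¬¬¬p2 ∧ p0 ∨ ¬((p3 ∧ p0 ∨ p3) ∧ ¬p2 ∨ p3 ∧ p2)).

¬¬(¬¬¬p2 ∧ p0 ∨ ¬((p3 ∧ p0 ∨ p3) ∧ ¬p2 ∨ p3 ∧ p2))
= ¬¬(¬p2 ∧ p0 ∨ ¬((p3 ∧ p0 ∨ p3) ∧ ¬p2 ∨ p3 ∧ p2))   — double negation
= ¬¬(¬p2 ∧ p0 ∨ ¬(p3 ∧ ¬p2 ∨ p3 ∧ p2))   — absorption
= ¬¬(¬p2 ∧ p0 ∨ ¬p3)   — distribution
= ¬p2 ∧ p0 ∨ ¬p3   — double negation

¬p2 ∧ p0 ∨ ¬p3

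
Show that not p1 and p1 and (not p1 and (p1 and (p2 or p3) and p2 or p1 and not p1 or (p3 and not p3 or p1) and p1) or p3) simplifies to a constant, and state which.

False

not p1 and p1 and (not p1 and (p1 and (p2 or p3) and p2 or p1 and not p1 or (p3 and not p3 or p1) and p1) or p3)
= not p1 and p1 and (not p1 and (p1 and (p2 or p3) and p2 or p1 and not p1 or p1 and p1) or p3)   — complement / identity
= not p1 and p1 and (not p1 and (p1 and (p2 or p3) and p2 or p1) or p3)   — distribution
= not p1 and p1 and (not p1 and (p1 and p2 or p1) or p3)   — absorption
= not p1 and p1 and (not p1 and p1 or p3)   — absorption
= not p1 and p1   — absorption
= False   — complement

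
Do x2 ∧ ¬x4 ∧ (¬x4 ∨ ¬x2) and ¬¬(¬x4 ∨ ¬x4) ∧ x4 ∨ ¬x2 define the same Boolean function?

E1: x2 ∧ ¬x4 ∧ (¬x4 ∨ ¬x2)
    = x2 ∧ ¬x4
E2: ¬¬(¬x4 ∨ ¬x4) ∧ x4 ∨ ¬x2
    = ¬(x4 ∧ x4) ∧ x4 ∨ ¬x2
    = ¬x4 ∧ x4 ∨ ¬x2
    = ¬x2
These differ: at x2=0, x4=0, E1 = 0 but E2 = 1.

No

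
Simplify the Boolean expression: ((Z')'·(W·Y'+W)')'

Z'+W

((Z')'·(W·Y'+W)')'
= ((Z')'·W')'   — absorption
= Z'+W   — De Morgan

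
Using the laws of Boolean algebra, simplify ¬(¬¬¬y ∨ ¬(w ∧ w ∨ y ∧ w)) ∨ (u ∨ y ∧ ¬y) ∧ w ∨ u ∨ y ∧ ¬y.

¬(¬¬¬y ∨ ¬(w ∧ w ∨ y ∧ w)) ∨ (u ∨ y ∧ ¬y) ∧ w ∨ u ∨ y ∧ ¬y
= ¬(¬¬¬y ∨ ¬(w ∧ w ∨ y ∧ w)) ∨ u ∨ y ∧ ¬y   (absorption)
= ¬(¬¬¬y ∨ ¬(w ∧ (w ∨ y))) ∨ u ∨ y ∧ ¬y   (distribution)
= ¬(¬y ∨ ¬(w ∧ (w ∨ y))) ∨ u ∨ y ∧ ¬y   (double negation)
= ¬(¬y ∨ ¬w) ∨ u ∨ y ∧ ¬y   (absorption)
= y ∧ w ∨ u ∨ y ∧ ¬y   (De Morgan)
= y ∧ w ∨ u   (complement / identity)

y ∧ w ∨ u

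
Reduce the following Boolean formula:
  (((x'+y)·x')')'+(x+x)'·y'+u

(((x'+y)·x')')'+(x+x)'·y'+u
= ((x')')'+(x+x)'·y'+u
= x'+(x+x)'·y'+u
= x'+x'·y'+u
= x'+u

x'+u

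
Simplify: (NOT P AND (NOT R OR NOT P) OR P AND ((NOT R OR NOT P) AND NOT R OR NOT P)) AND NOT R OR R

(NOT P AND (NOT R OR NOT P) OR P AND ((NOT R OR NOT P) AND NOT R OR NOT P)) AND NOT R OR R
= (NOT P AND (NOT R OR NOT P) OR P AND (NOT R OR NOT P)) AND NOT R OR R   — absorption
= (NOT R OR NOT P) AND NOT R OR R   — distribution
= NOT R OR R   — absorption
= TRUE   — complement

TRUE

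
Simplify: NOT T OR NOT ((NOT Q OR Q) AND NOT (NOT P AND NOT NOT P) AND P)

NOT T OR NOT P

NOT T OR NOT ((NOT Q OR Q) AND NOT (NOT P AND NOT NOT P) AND P)
= NOT T OR NOT ((NOT Q OR Q) AND (P OR NOT P) AND P)   — De Morgan
= NOT T OR NOT ((P OR NOT P) AND P)   — complement / identity
= NOT T OR NOT P   — complement / identity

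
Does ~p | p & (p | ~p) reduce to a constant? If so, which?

~p | p & (p | ~p)
= ~p | p   — complement / identity
= 1   — complement

yes, True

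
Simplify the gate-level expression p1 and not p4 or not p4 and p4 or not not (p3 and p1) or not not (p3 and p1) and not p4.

p1 and not p4 or not p4 and p4 or not not (p3 and p1) or not not (p3 and p1) and not p4
= p1 and not p4 or not p4 and p4 or not not (p3 and p1)
= p1 and not p4 or not not (p3 and p1)
= p1 and not p4 or p3 and p1
= (not p4 or p3) and p1

(not p4 or p3) and p1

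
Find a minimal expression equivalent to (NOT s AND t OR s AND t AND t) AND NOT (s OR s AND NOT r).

(NOT s AND t OR s AND t AND t) AND NOT (s OR s AND NOT r)
= (NOT s AND t OR s AND t) AND NOT (s OR s AND NOT r)   [idempotence]
= (NOT s AND t OR s AND t) AND NOT s   [absorption]
= t AND NOT s   [distribution]

t AND NOT s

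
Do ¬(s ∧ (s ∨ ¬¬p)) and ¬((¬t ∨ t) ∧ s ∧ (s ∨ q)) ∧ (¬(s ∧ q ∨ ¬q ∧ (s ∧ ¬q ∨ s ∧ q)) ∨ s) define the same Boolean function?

E1: ¬(s ∧ (s ∨ ¬¬p))
    = ¬(s ∧ (s ∨ p))
    = ¬s
E2: ¬((¬t ∨ t) ∧ s ∧ (s ∨ q)) ∧ (¬(s ∧ q ∨ ¬q ∧ (s ∧ ¬q ∨ s ∧ q)) ∨ s)
    = ¬(s ∧ (s ∨ q)) ∧ (¬(s ∧ q ∨ ¬q ∧ (s ∧ ¬q ∨ s ∧ q)) ∨ s)
    = ¬(s ∧ (s ∨ q)) ∧ (¬(s ∧ q ∨ ¬q ∧ s) ∨ s)
    = ¬(s ∧ (s ∨ q)) ∧ (¬s ∨ s)
    = ¬s ∧ (¬s ∨ s)
    = ¬s
Both reduce to ¬s, so they are equivalent.

Yes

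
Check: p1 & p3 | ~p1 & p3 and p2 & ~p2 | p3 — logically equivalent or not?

E1: p1 & p3 | ~p1 & p3
    = p3
E2: p2 & ~p2 | p3
    = p3
Both reduce to p3, so they are equivalent.

Yes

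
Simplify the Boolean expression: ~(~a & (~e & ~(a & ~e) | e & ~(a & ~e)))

a

~(~a & (~e & ~(a & ~e) | e & ~(a & ~e)))
= ~(~a & ~(a & ~e))   — distribution
= a | a & ~e   — De Morgan
= a   — absorption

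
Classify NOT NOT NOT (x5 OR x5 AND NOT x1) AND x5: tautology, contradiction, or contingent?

NOT NOT NOT (x5 OR x5 AND NOT x1) AND x5
= NOT NOT NOT x5 AND x5
= NOT x5 AND x5
= FALSE

contradiction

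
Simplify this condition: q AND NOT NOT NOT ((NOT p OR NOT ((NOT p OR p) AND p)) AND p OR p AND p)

q AND NOT NOT NOT ((NOT p OR NOT ((NOT p OR p) AND p)) AND p OR p AND p)
= q AND NOT NOT NOT ((NOT p OR NOT p) AND p OR p AND p)   [complement / identity]
= q AND NOT ((NOT p OR NOT p) AND p OR p AND p)   [double negation]
= q AND NOT (NOT p AND p OR p AND p)   [idempotence]
= q AND NOT p   [distribution]

q AND NOT p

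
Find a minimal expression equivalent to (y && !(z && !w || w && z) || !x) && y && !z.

(y && !(z && !w || w && z) || !x) && y && !z
= (y && !z || !x) && y && !z   — distribution
= y && !z   — absorption

y && !z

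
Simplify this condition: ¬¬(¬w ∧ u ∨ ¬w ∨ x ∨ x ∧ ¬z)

¬w ∨ x

¬¬(¬w ∧ u ∨ ¬w ∨ x ∨ x ∧ ¬z)
= ¬¬(¬w ∨ x ∨ x ∧ ¬z)   [absorption]
= ¬w ∨ x ∨ x ∧ ¬z   [double negation]
= ¬w ∨ x   [absorption]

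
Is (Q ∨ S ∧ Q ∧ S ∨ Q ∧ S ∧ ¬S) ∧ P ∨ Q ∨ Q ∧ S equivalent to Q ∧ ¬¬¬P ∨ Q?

Yes

E1: (Q ∨ S ∧ Q ∧ S ∨ Q ∧ S ∧ ¬S) ∧ P ∨ Q ∨ Q ∧ S
    = (Q ∨ Q ∧ S) ∧ P ∨ Q ∨ Q ∧ S   (distribution)
    = Q ∨ Q ∧ S   (absorption)
    = Q   (absorption)
E2: Q ∧ ¬¬¬P ∨ Q
    = Q ∧ ¬P ∨ Q   (double negation)
    = Q   (absorption)
Both reduce to Q, so they are equivalent.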